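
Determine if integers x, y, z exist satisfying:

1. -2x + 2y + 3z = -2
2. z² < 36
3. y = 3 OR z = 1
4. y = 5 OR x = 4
Yes

Take x = 4, y = 3, z = 0. Substituting into each constraint:
  (1) -2(4) + 2(3) + 3(0) = -2 ✓
  (2) z² = (0)² = 0, and 0 < 36 ✓
  (3) y = 3, target 3 ✓ (first branch holds)
  (4) x = 4, target 4 ✓ (second branch holds)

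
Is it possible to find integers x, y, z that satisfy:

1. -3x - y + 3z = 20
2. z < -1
Yes

Take x = 0, y = -26, z = -2. Substituting into each constraint:
  (1) -3(0) + 26 + 3(-2) = 20 ✓
  (2) -2 < -1 ✓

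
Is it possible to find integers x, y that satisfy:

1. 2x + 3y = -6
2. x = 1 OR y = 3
No

The full constraint system is jointly infeasible over the integers. Each constraint and what it forces:

  - 2x + 3y = -6: is a linear equation tying the variables together
  - x = 1 OR y = 3: forces a choice: either x = 1 or y = 3

Split on the disjunction (x = 1 OR y = 3):
  • If x = 1: with x = 1, every remaining term of the linear equation is divisible by 3, so the left side is ≡ 0 (mod 3); but the right side -8 ≡ 1 (mod 3). No integers can satisfy it.
  • If y = 3: with y = 3, every remaining term of the linear equation is divisible by 2, so the left side is ≡ 0 (mod 2); but the right side -15 ≡ 1 (mod 2). No integers can satisfy it.
Both branches are infeasible, so the system has no integer solution.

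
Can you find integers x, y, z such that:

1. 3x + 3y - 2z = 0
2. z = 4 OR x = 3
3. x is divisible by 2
No

The full constraint system is jointly infeasible over the integers. Each constraint and what it forces:

  - 3x + 3y - 2z = 0: is a linear equation tying the variables together
  - z = 4 OR x = 3: forces a choice: either z = 4 or x = 3
  - x is divisible by 2: restricts x to multiples of 2

Split on the disjunction (z = 4 OR x = 3):
  • If z = 4: with z = 4, writing x = 2x', every remaining term of the linear equation is divisible by 3, so the left side is ≡ 0 (mod 3); but the right side 8 ≡ 2 (mod 3). No integers can satisfy it.
  • If x = 3: this contradicts the divisibility constraint — 3 is not a multiple of 2.
Both branches are infeasible, so the system has no integer solution.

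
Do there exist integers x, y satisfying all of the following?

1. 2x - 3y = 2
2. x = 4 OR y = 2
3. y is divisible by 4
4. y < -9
No

A contradictory subset is {2x - 3y = 2, x = 4 OR y = 2, y < -9}. No integer assignment can satisfy these jointly:

  - 2x - 3y = 2: is a linear equation tying the variables together
  - x = 4 OR y = 2: forces a choice: either x = 4 or y = 2
  - y < -9: bounds one variable relative to a constant

Split on the disjunction (x = 4 OR y = 2):
  • If x = 4: the equation forces y = 2, which contradicts the bound y ≤ -10.
  • If y = 2: this contradicts the bound y ≤ -10.
Both branches are infeasible, so the system has no integer solution.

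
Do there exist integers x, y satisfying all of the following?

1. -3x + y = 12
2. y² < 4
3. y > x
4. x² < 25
Yes

Take x = -4, y = 0. Substituting into each constraint:
  (1) -3(-4) + 0 = 12 ✓
  (2) y² = (0)² = 0, and 0 < 4 ✓
  (3) 0 > -4 ✓
  (4) x² = (-4)² = 16, and 16 < 25 ✓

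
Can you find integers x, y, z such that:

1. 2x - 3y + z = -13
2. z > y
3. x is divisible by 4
Yes

Take x = 0, y = 7, z = 8. Substituting into each constraint:
  (1) 2(0) - 3(7) + 8 = -13 ✓
  (2) 8 > 7 ✓
  (3) 0 = 4 × 0, remainder 0 ✓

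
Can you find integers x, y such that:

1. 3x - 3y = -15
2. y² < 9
Yes

Take x = -5, y = 0. Substituting into each constraint:
  (1) 3(-5) - 3(0) = -15 ✓
  (2) y² = (0)² = 0, and 0 < 9 ✓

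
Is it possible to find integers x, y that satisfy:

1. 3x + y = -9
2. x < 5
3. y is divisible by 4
Yes

Take x = -3, y = 0. Substituting into each constraint:
  (1) 3(-3) + 0 = -9 ✓
  (2) -3 < 5 ✓
  (3) 0 = 4 × 0, remainder 0 ✓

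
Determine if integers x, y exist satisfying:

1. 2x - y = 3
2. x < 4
Yes

Take x = 0, y = -3. Substituting into each constraint:
  (1) 2(0) + 3 = 3 ✓
  (2) 0 < 4 ✓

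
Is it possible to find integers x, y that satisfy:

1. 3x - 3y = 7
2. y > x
No

Even the single constraint (3x - 3y = 7) is infeasible over the integers.

  - 3x - 3y = 7: every term on the left is divisible by 3, so the LHS ≡ 0 (mod 3), but the RHS 7 is not — no integer solution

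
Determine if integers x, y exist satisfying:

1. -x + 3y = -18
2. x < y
Yes

Take x = -12, y = -10. Substituting into each constraint:
  (1) 12 + 3(-10) = -18 ✓
  (2) -12 < -10 ✓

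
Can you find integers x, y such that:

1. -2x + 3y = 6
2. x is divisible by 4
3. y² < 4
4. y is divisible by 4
No

A contradictory subset is {-2x + 3y = 6, x is divisible by 4, y is divisible by 4}. No integer assignment can satisfy these jointly:

  - -2x + 3y = 6: is a linear equation tying the variables together
  - x is divisible by 4: restricts x to multiples of 4
  - y is divisible by 4: restricts y to multiples of 4

Modular obstruction: writing x = 4x' and writing y = 4y', every remaining term of the linear equation is divisible by 4, so the left side is ≡ 0 (mod 4); but the right side 6 ≡ 2 (mod 4). No integers can satisfy it.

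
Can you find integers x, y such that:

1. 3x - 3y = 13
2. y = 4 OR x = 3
No

Even the single constraint (3x - 3y = 13) is infeasible over the integers.

  - 3x - 3y = 13: every term on the left is divisible by 3, so the LHS ≡ 0 (mod 3), but the RHS 13 is not — no integer solution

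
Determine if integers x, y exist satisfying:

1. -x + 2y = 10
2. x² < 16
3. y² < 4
No

The full constraint system is jointly infeasible over the integers. Each constraint and what it forces:

  - -x + 2y = 10: is a linear equation tying the variables together
  - x² < 16: restricts x to |x| ≤ 3
  - y² < 4: restricts y to |y| ≤ 1

Range argument: with x ∈ [-3, 3], y ∈ [-1, 1], the left side of the equation is at most 5, but the right side is 10 > 5. No integer solution exists.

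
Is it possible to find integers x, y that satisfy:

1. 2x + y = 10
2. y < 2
Yes

Take x = 5, y = 0. Substituting into each constraint:
  (1) 2(5) + 0 = 10 ✓
  (2) 0 < 2 ✓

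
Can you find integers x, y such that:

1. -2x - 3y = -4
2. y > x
Yes

Take x = -1, y = 2. Substituting into each constraint:
  (1) -2(-1) - 3(2) = -4 ✓
  (2) 2 > -1 ✓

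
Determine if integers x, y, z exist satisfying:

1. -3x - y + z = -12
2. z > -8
Yes

Take x = 0, y = 12, z = 0. Substituting into each constraint:
  (1) -3(0) + (-12) + 0 = -12 ✓
  (2) 0 > -8 ✓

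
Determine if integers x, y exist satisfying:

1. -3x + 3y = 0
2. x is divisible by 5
Yes

Take x = 0, y = 0. Substituting into each constraint:
  (1) -3(0) + 3(0) = 0 ✓
  (2) 0 = 5 × 0, remainder 0 ✓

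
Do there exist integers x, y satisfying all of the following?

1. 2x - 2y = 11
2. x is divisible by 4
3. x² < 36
No

Even the single constraint (2x - 2y = 11) is infeasible over the integers.

  - 2x - 2y = 11: every term on the left is divisible by 2, so the LHS ≡ 0 (mod 2), but the RHS 11 is not — no integer solution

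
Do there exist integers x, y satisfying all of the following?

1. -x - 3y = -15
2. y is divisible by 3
Yes

Take x = 15, y = 0. Substituting into each constraint:
  (1) (-15) - 3(0) = -15 ✓
  (2) 0 = 3 × 0, remainder 0 ✓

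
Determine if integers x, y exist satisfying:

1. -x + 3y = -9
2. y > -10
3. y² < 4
Yes

Take x = 9, y = 0. Substituting into each constraint:
  (1) (-9) + 3(0) = -9 ✓
  (2) 0 > -10 ✓
  (3) y² = (0)² = 0, and 0 < 4 ✓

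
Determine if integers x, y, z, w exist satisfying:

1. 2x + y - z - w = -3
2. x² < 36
Yes

Take x = 0, y = 0, z = 3, w = 0. Substituting into each constraint:
  (1) 2(0) + 0 + (-3) + 0 = -3 ✓
  (2) x² = (0)² = 0, and 0 < 36 ✓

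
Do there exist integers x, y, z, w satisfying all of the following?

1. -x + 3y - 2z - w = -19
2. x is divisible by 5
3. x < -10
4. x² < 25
No

A contradictory subset is {x < -10, x² < 25}. No integer assignment can satisfy these jointly:

  - x < -10: bounds one variable relative to a constant
  - x² < 25: restricts x to |x| ≤ 4

Direct contradiction: the bounds on x require x ≥ -4 and x ≤ -11 simultaneously, which is empty.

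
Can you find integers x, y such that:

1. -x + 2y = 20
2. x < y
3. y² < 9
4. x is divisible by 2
Yes

Take x = -16, y = 2. Substituting into each constraint:
  (1) 16 + 2(2) = 20 ✓
  (2) -16 < 2 ✓
  (3) y² = (2)² = 4, and 4 < 9 ✓
  (4) -16 = 2 × -8, remainder 0 ✓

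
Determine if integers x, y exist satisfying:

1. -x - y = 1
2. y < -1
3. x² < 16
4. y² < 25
Yes

Take x = 1, y = -2. Substituting into each constraint:
  (1) (-1) + 2 = 1 ✓
  (2) -2 < -1 ✓
  (3) x² = (1)² = 1, and 1 < 16 ✓
  (4) y² = (-2)² = 4, and 4 < 25 ✓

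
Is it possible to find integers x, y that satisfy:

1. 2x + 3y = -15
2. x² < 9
Yes

Take x = 0, y = -5. Substituting into each constraint:
  (1) 2(0) + 3(-5) = -15 ✓
  (2) x² = (0)² = 0, and 0 < 9 ✓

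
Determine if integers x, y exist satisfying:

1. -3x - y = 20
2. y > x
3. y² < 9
Yes

Take x = -6, y = -2. Substituting into each constraint:
  (1) -3(-6) + 2 = 20 ✓
  (2) -2 > -6 ✓
  (3) y² = (-2)² = 4, and 4 < 9 ✓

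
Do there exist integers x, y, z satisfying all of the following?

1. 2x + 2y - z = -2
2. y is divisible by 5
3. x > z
Yes

Take x = -3, y = 0, z = -4. Substituting into each constraint:
  (1) 2(-3) + 2(0) + 4 = -2 ✓
  (2) 0 = 5 × 0, remainder 0 ✓
  (3) -3 > -4 ✓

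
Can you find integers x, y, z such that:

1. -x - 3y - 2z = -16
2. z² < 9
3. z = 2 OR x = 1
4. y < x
Yes

Take x = 6, y = 2, z = 2. Substituting into each constraint:
  (1) (-6) - 3(2) - 2(2) = -16 ✓
  (2) z² = (2)² = 4, and 4 < 9 ✓
  (3) z = 2, target 2 ✓ (first branch holds)
  (4) 2 < 6 ✓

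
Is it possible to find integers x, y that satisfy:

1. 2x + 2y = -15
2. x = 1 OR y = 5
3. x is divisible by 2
No

Even the single constraint (2x + 2y = -15) is infeasible over the integers.

  - 2x + 2y = -15: every term on the left is divisible by 2, so the LHS ≡ 0 (mod 2), but the RHS -15 is not — no integer solution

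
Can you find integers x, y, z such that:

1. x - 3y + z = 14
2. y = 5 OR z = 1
Yes

Take x = 29, y = 5, z = 0. Substituting into each constraint:
  (1) 29 - 3(5) + 0 = 14 ✓
  (2) y = 5, target 5 ✓ (first branch holds)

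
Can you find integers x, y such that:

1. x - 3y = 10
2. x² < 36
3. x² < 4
Yes

Take x = 1, y = -3. Substituting into each constraint:
  (1) 1 - 3(-3) = 10 ✓
  (2) x² = (1)² = 1, and 1 < 36 ✓
  (3) x² = (1)² = 1, and 1 < 4 ✓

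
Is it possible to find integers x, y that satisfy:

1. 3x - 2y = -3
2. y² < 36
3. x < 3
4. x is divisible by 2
No

A contradictory subset is {3x - 2y = -3, x is divisible by 2}. No integer assignment can satisfy these jointly:

  - 3x - 2y = -3: is a linear equation tying the variables together
  - x is divisible by 2: restricts x to multiples of 2

Modular obstruction: writing x = 2x', every remaining term of the linear equation is divisible by 2, so the left side is ≡ 0 (mod 2); but the right side -3 ≡ 1 (mod 2). No integers can satisfy it.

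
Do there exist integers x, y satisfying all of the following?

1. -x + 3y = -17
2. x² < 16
Yes

Take x = 2, y = -5. Substituting into each constraint:
  (1) (-2) + 3(-5) = -17 ✓
  (2) x² = (2)² = 4, and 4 < 16 ✓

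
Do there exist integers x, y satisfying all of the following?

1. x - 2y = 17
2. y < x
Yes

Take x = -15, y = -16. Substituting into each constraint:
  (1) (-15) - 2(-16) = 17 ✓
  (2) -16 < -15 ✓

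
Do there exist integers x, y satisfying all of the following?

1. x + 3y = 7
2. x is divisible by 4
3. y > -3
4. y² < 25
Yes

Take x = 4, y = 1. Substituting into each constraint:
  (1) 4 + 3(1) = 7 ✓
  (2) 4 = 4 × 1, remainder 0 ✓
  (3) 1 > -3 ✓
  (4) y² = (1)² = 1, and 1 < 25 ✓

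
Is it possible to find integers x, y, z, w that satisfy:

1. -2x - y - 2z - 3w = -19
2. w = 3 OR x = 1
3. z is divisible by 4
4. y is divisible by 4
Yes

Take x = 5, y = 0, z = 0, w = 3. Substituting into each constraint:
  (1) -2(5) + 0 - 2(0) - 3(3) = -19 ✓
  (2) w = 3, target 3 ✓ (first branch holds)
  (3) 0 = 4 × 0, remainder 0 ✓
  (4) 0 = 4 × 0, remainder 0 ✓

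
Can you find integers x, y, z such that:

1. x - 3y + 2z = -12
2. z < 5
Yes

Take x = 0, y = 0, z = -6. Substituting into each constraint:
  (1) 0 - 3(0) + 2(-6) = -12 ✓
  (2) -6 < 5 ✓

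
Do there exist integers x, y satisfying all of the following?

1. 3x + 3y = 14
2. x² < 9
No

Even the single constraint (3x + 3y = 14) is infeasible over the integers.

  - 3x + 3y = 14: every term on the left is divisible by 3, so the LHS ≡ 0 (mod 3), but the RHS 14 is not — no integer solution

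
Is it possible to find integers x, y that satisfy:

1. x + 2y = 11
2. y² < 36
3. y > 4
Yes

Take x = 1, y = 5. Substituting into each constraint:
  (1) 1 + 2(5) = 11 ✓
  (2) y² = (5)² = 25, and 25 < 36 ✓
  (3) 5 > 4 ✓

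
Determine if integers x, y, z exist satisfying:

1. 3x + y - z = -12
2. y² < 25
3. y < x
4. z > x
Yes

Take x = 0, y = -1, z = 11. Substituting into each constraint:
  (1) 3(0) + (-1) + (-11) = -12 ✓
  (2) y² = (-1)² = 1, and 1 < 25 ✓
  (3) -1 < 0 ✓
  (4) 11 > 0 ✓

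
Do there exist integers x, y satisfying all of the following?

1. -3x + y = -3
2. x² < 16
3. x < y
Yes

Take x = 2, y = 3. Substituting into each constraint:
  (1) -3(2) + 3 = -3 ✓
  (2) x² = (2)² = 4, and 4 < 16 ✓
  (3) 2 < 3 ✓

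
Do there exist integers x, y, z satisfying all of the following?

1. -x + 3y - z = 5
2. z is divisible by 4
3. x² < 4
Yes

Take x = 1, y = 2, z = 0. Substituting into each constraint:
  (1) (-1) + 3(2) + 0 = 5 ✓
  (2) 0 = 4 × 0, remainder 0 ✓
  (3) x² = (1)² = 1, and 1 < 4 ✓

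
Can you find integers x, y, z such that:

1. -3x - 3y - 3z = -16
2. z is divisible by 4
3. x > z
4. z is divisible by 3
No

Even the single constraint (-3x - 3y - 3z = -16) is infeasible over the integers.

  - -3x - 3y - 3z = -16: every term on the left is divisible by 3, so the LHS ≡ 0 (mod 3), but the RHS -16 is not — no integer solution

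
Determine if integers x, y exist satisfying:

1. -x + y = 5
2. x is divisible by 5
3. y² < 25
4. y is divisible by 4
Yes

Take x = -5, y = 0. Substituting into each constraint:
  (1) 5 + 0 = 5 ✓
  (2) -5 = 5 × -1, remainder 0 ✓
  (3) y² = (0)² = 0, and 0 < 25 ✓
  (4) 0 = 4 × 0, remainder 0 ✓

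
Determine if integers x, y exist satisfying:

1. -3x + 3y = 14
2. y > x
No

Even the single constraint (-3x + 3y = 14) is infeasible over the integers.

  - -3x + 3y = 14: every term on the left is divisible by 3, so the LHS ≡ 0 (mod 3), but the RHS 14 is not — no integer solution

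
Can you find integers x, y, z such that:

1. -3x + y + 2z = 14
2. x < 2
Yes

Take x = 0, y = 14, z = 0. Substituting into each constraint:
  (1) -3(0) + 14 + 2(0) = 14 ✓
  (2) 0 < 2 ✓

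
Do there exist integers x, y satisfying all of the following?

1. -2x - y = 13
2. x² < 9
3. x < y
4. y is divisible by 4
No

A contradictory subset is {-2x - y = 13, y is divisible by 4}. No integer assignment can satisfy these jointly:

  - -2x - y = 13: is a linear equation tying the variables together
  - y is divisible by 4: restricts y to multiples of 4

Modular obstruction: writing y = 4y', every remaining term of the linear equation is divisible by 2, so the left side is ≡ 0 (mod 2); but the right side 13 ≡ 1 (mod 2). No integers can satisfy it.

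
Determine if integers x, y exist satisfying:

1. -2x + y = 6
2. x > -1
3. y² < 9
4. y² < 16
No

A contradictory subset is {-2x + y = 6, x > -1, y² < 9}. No integer assignment can satisfy these jointly:

  - -2x + y = 6: is a linear equation tying the variables together
  - x > -1: bounds one variable relative to a constant
  - y² < 9: restricts y to |y| ≤ 2

Range argument: with x ∈ [0, ∞], y ∈ [-2, 2], the left side of the equation is at most 2, but the right side is 6 > 2. No integer solution exists.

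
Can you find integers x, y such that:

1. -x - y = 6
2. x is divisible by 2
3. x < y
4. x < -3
Yes

Take x = -4, y = -2. Substituting into each constraint:
  (1) 4 + 2 = 6 ✓
  (2) -4 = 2 × -2, remainder 0 ✓
  (3) -4 < -2 ✓
  (4) -4 < -3 ✓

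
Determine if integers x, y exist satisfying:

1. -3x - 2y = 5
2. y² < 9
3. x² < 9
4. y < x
No

A contradictory subset is {-3x - 2y = 5, y² < 9, y < x}. No integer assignment can satisfy these jointly:

  - -3x - 2y = 5: is a linear equation tying the variables together
  - y² < 9: restricts y to |y| ≤ 2
  - y < x: bounds one variable relative to another variable

The bounds confine y to {-2, -1, 0, 1, 2}. For each value, substitute into the equation:
  • y = -2: the equation gives -3x = 1, so x would not be an integer.
  • y = -1: the equation forces x = -1, but x > y fails since -1 ≤ -1.
  • y = 0: the equation gives -3x = 5, so x would not be an integer.
  • y = 1: the equation gives -3x = 7, so x would not be an integer.
  • y = 2: the equation forces x = -3, but x > y fails since -3 ≤ 2.
Every case fails, so no integer solution exists.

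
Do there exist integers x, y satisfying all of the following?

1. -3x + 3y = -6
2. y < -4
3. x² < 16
Yes

Take x = -3, y = -5. Substituting into each constraint:
  (1) -3(-3) + 3(-5) = -6 ✓
  (2) -5 < -4 ✓
  (3) x² = (-3)² = 9, and 9 < 16 ✓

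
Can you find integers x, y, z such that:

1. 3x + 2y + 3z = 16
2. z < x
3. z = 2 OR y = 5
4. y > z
Yes

Take x = 2, y = 5, z = 0. Substituting into each constraint:
  (1) 3(2) + 2(5) + 3(0) = 16 ✓
  (2) 0 < 2 ✓
  (3) y = 5, target 5 ✓ (second branch holds)
  (4) 5 > 0 ✓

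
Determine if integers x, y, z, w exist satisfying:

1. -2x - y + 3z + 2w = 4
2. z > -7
Yes

Take x = 0, y = 0, z = 0, w = 2. Substituting into each constraint:
  (1) -2(0) + 0 + 3(0) + 2(2) = 4 ✓
  (2) 0 > -7 ✓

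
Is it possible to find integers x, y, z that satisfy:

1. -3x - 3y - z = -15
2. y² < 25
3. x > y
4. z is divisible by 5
Yes

Take x = 3, y = 2, z = 0. Substituting into each constraint:
  (1) -3(3) - 3(2) + 0 = -15 ✓
  (2) y² = (2)² = 4, and 4 < 25 ✓
  (3) 3 > 2 ✓
  (4) 0 = 5 × 0, remainder 0 ✓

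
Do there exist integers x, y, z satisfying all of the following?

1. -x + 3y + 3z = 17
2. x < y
Yes

Take x = 1, y = 2, z = 4. Substituting into each constraint:
  (1) (-1) + 3(2) + 3(4) = 17 ✓
  (2) 1 < 2 ✓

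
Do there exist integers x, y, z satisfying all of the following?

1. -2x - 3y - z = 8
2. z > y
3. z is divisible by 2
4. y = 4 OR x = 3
Yes

Take x = 3, y = -4, z = -2. Substituting into each constraint:
  (1) -2(3) - 3(-4) + 2 = 8 ✓
  (2) -2 > -4 ✓
  (3) -2 = 2 × -1, remainder 0 ✓
  (4) x = 3, target 3 ✓ (second branch holds)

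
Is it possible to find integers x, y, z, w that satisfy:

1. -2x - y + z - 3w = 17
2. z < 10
Yes

Take x = 0, y = 0, z = 2, w = -5. Substituting into each constraint:
  (1) -2(0) + 0 + 2 - 3(-5) = 17 ✓
  (2) 2 < 10 ✓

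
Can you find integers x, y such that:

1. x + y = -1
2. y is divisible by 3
Yes

Take x = -1, y = 0. Substituting into each constraint:
  (1) (-1) + 0 = -1 ✓
  (2) 0 = 3 × 0, remainder 0 ✓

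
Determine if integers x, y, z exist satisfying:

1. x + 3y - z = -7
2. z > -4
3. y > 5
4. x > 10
Yes

Take x = 11, y = 6, z = 36. Substituting into each constraint:
  (1) 11 + 3(6) + (-36) = -7 ✓
  (2) 36 > -4 ✓
  (3) 6 > 5 ✓
  (4) 11 > 10 ✓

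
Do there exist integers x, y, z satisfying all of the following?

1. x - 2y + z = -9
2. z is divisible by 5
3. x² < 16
Yes

Take x = 1, y = 5, z = 0. Substituting into each constraint:
  (1) 1 - 2(5) + 0 = -9 ✓
  (2) 0 = 5 × 0, remainder 0 ✓
  (3) x² = (1)² = 1, and 1 < 16 ✓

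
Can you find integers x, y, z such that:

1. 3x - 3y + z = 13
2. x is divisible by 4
Yes

Take x = 0, y = -4, z = 1. Substituting into each constraint:
  (1) 3(0) - 3(-4) + 1 = 13 ✓
  (2) 0 = 4 × 0, remainder 0 ✓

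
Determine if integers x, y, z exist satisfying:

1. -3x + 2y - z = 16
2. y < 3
Yes

Take x = 0, y = 2, z = -12. Substituting into each constraint:
  (1) -3(0) + 2(2) + 12 = 16 ✓
  (2) 2 < 3 ✓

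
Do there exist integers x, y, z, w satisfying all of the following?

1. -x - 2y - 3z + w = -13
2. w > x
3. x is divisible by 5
Yes

Take x = 0, y = 0, z = 5, w = 2. Substituting into each constraint:
  (1) 0 - 2(0) - 3(5) + 2 = -13 ✓
  (2) 2 > 0 ✓
  (3) 0 = 5 × 0, remainder 0 ✓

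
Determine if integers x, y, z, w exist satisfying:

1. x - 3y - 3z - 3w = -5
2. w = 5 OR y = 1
Yes

Take x = 1, y = 1, z = 0, w = 1. Substituting into each constraint:
  (1) 1 - 3(1) - 3(0) - 3(1) = -5 ✓
  (2) y = 1, target 1 ✓ (second branch holds)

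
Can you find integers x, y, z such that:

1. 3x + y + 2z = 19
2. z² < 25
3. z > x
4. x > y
Yes

Take x = 3, y = 2, z = 4. Substituting into each constraint:
  (1) 3(3) + 2 + 2(4) = 19 ✓
  (2) z² = (4)² = 16, and 16 < 25 ✓
  (3) 4 > 3 ✓
  (4) 3 > 2 ✓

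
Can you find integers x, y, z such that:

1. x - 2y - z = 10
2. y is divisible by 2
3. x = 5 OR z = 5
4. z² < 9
Yes

Take x = 5, y = -2, z = -1. Substituting into each constraint:
  (1) 5 - 2(-2) + 1 = 10 ✓
  (2) -2 = 2 × -1, remainder 0 ✓
  (3) x = 5, target 5 ✓ (first branch holds)
  (4) z² = (-1)² = 1, and 1 < 9 ✓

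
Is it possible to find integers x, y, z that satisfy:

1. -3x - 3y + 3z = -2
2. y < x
No

Even the single constraint (-3x - 3y + 3z = -2) is infeasible over the integers.

  - -3x - 3y + 3z = -2: every term on the left is divisible by 3, so the LHS ≡ 0 (mod 3), but the RHS -2 is not — no integer solution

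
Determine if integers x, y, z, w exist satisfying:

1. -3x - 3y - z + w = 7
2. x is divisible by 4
Yes

Take x = 0, y = 0, z = 0, w = 7. Substituting into each constraint:
  (1) -3(0) - 3(0) + 0 + 7 = 7 ✓
  (2) 0 = 4 × 0, remainder 0 ✓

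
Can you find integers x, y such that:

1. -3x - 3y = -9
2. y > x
Yes

Take x = 0, y = 3. Substituting into each constraint:
  (1) -3(0) - 3(3) = -9 ✓
  (2) 3 > 0 ✓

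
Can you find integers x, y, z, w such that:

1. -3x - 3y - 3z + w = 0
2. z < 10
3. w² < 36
Yes

Take x = 0, y = 0, z = 0, w = 0. Substituting into each constraint:
  (1) -3(0) - 3(0) - 3(0) + 0 = 0 ✓
  (2) 0 < 10 ✓
  (3) w² = (0)² = 0, and 0 < 36 ✓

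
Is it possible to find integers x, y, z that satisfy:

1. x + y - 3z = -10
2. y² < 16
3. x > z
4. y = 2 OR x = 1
Yes

Take x = 9, y = 2, z = 7. Substituting into each constraint:
  (1) 9 + 2 - 3(7) = -10 ✓
  (2) y² = (2)² = 4, and 4 < 16 ✓
  (3) 9 > 7 ✓
  (4) y = 2, target 2 ✓ (first branch holds)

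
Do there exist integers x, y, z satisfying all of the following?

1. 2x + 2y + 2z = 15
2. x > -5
No

Even the single constraint (2x + 2y + 2z = 15) is infeasible over the integers.

  - 2x + 2y + 2z = 15: every term on the left is divisible by 2, so the LHS ≡ 0 (mod 2), but the RHS 15 is not — no integer solution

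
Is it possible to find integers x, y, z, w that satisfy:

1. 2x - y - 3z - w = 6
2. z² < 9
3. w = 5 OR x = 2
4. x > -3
Yes

Take x = 0, y = -8, z = -1, w = 5. Substituting into each constraint:
  (1) 2(0) + 8 - 3(-1) + (-5) = 6 ✓
  (2) z² = (-1)² = 1, and 1 < 9 ✓
  (3) w = 5, target 5 ✓ (first branch holds)
  (4) 0 > -3 ✓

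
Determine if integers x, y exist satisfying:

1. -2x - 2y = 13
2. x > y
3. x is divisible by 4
No

Even the single constraint (-2x - 2y = 13) is infeasible over the integers.

  - -2x - 2y = 13: every term on the left is divisible by 2, so the LHS ≡ 0 (mod 2), but the RHS 13 is not — no integer solution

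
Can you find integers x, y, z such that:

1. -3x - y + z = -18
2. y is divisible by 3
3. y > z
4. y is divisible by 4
Yes

Take x = 5, y = 0, z = -3. Substituting into each constraint:
  (1) -3(5) + 0 + (-3) = -18 ✓
  (2) 0 = 3 × 0, remainder 0 ✓
  (3) 0 > -3 ✓
  (4) 0 = 4 × 0, remainder 0 ✓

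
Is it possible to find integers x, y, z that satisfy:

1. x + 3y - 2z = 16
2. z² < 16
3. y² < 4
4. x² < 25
No

The full constraint system is jointly infeasible over the integers. Each constraint and what it forces:

  - x + 3y - 2z = 16: is a linear equation tying the variables together
  - z² < 16: restricts z to |z| ≤ 3
  - y² < 4: restricts y to |y| ≤ 1
  - x² < 25: restricts x to |x| ≤ 4

Range argument: with x ∈ [-4, 4], y ∈ [-1, 1], z ∈ [-3, 3], the left side of the equation is at most 13, but the right side is 16 > 13. No integer solution exists.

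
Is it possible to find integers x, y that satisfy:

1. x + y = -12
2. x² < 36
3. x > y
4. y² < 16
No

A contradictory subset is {x + y = -12, x > y, y² < 16}. No integer assignment can satisfy these jointly:

  - x + y = -12: is a linear equation tying the variables together
  - x > y: bounds one variable relative to another variable
  - y² < 16: restricts y to |y| ≤ 3

Propagating the comparison: x > y and y ≥ -3 give x ≥ -2. Range argument: with x ∈ [-2, ∞], y ∈ [-3, 3], the left side of the equation is at least -5, but the right side is -12 < -5. No integer solution exists.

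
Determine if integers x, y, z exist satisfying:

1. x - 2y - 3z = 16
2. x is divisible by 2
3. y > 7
Yes

Take x = 2, y = 8, z = -10. Substituting into each constraint:
  (1) 2 - 2(8) - 3(-10) = 16 ✓
  (2) 2 = 2 × 1, remainder 0 ✓
  (3) 8 > 7 ✓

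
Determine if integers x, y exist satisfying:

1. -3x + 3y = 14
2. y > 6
No

Even the single constraint (-3x + 3y = 14) is infeasible over the integers.

  - -3x + 3y = 14: every term on the left is divisible by 3, so the LHS ≡ 0 (mod 3), but the RHS 14 is not — no integer solution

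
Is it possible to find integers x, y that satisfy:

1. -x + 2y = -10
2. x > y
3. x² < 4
Yes

Take x = 0, y = -5. Substituting into each constraint:
  (1) 0 + 2(-5) = -10 ✓
  (2) 0 > -5 ✓
  (3) x² = (0)² = 0, and 0 < 4 ✓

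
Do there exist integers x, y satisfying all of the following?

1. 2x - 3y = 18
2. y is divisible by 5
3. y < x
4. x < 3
Yes

Take x = -6, y = -10. Substituting into each constraint:
  (1) 2(-6) - 3(-10) = 18 ✓
  (2) -10 = 5 × -2, remainder 0 ✓
  (3) -10 < -6 ✓
  (4) -6 < 3 ✓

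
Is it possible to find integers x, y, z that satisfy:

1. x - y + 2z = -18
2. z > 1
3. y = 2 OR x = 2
Yes

Take x = -20, y = 2, z = 2. Substituting into each constraint:
  (1) (-20) + (-2) + 2(2) = -18 ✓
  (2) 2 > 1 ✓
  (3) y = 2, target 2 ✓ (first branch holds)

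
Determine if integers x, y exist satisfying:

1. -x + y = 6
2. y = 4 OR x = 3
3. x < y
Yes

Take x = -2, y = 4. Substituting into each constraint:
  (1) 2 + 4 = 6 ✓
  (2) y = 4, target 4 ✓ (first branch holds)
  (3) -2 < 4 ✓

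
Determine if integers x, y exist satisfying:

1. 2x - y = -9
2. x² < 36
Yes

Take x = -4, y = 1. Substituting into each constraint:
  (1) 2(-4) + (-1) = -9 ✓
  (2) x² = (-4)² = 16, and 16 < 36 ✓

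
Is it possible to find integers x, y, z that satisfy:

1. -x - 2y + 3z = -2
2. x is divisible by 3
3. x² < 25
Yes

Take x = 0, y = 1, z = 0. Substituting into each constraint:
  (1) 0 - 2(1) + 3(0) = -2 ✓
  (2) 0 = 3 × 0, remainder 0 ✓
  (3) x² = (0)² = 0, and 0 < 25 ✓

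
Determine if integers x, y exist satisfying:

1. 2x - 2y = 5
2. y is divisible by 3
No

Even the single constraint (2x - 2y = 5) is infeasible over the integers.

  - 2x - 2y = 5: every term on the left is divisible by 2, so the LHS ≡ 0 (mod 2), but the RHS 5 is not — no integer solution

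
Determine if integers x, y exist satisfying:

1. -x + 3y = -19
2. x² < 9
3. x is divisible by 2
Yes

Take x = -2, y = -7. Substituting into each constraint:
  (1) 2 + 3(-7) = -19 ✓
  (2) x² = (-2)² = 4, and 4 < 9 ✓
  (3) -2 = 2 × -1, remainder 0 ✓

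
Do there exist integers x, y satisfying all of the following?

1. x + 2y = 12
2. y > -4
Yes

Take x = 0, y = 6. Substituting into each constraint:
  (1) 0 + 2(6) = 12 ✓
  (2) 6 > -4 ✓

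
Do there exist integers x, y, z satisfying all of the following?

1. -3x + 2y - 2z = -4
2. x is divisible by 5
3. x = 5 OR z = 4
Yes

Take x = 0, y = 2, z = 4. Substituting into each constraint:
  (1) -3(0) + 2(2) - 2(4) = -4 ✓
  (2) 0 = 5 × 0, remainder 0 ✓
  (3) z = 4, target 4 ✓ (second branch holds)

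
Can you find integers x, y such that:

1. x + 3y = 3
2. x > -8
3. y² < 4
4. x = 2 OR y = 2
No

A contradictory subset is {x + 3y = 3, y² < 4, x = 2 OR y = 2}. No integer assignment can satisfy these jointly:

  - x + 3y = 3: is a linear equation tying the variables together
  - y² < 4: restricts y to |y| ≤ 1
  - x = 2 OR y = 2: forces a choice: either x = 2 or y = 2

Split on the disjunction (x = 2 OR y = 2):
  • If x = 2: with x = 2, every remaining term of the linear equation is divisible by 3, so the left side is ≡ 0 (mod 3); but the right side 1 ≡ 1 (mod 3). No integers can satisfy it.
  • If y = 2: this contradicts y² < 4, which requires |y| ≤ 1.
Both branches are infeasible, so the system has no integer solution.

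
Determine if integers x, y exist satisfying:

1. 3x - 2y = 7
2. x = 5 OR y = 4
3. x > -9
Yes

Take x = 5, y = 4. Substituting into each constraint:
  (1) 3(5) - 2(4) = 7 ✓
  (2) x = 5, target 5 ✓ (first branch holds)
  (3) 5 > -9 ✓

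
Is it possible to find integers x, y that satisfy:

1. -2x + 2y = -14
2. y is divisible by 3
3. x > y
Yes

Take x = 7, y = 0. Substituting into each constraint:
  (1) -2(7) + 2(0) = -14 ✓
  (2) 0 = 3 × 0, remainder 0 ✓
  (3) 7 > 0 ✓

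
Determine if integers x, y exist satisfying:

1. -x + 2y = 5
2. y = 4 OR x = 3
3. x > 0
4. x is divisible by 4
No

A contradictory subset is {-x + 2y = 5, y = 4 OR x = 3, x is divisible by 4}. No integer assignment can satisfy these jointly:

  - -x + 2y = 5: is a linear equation tying the variables together
  - y = 4 OR x = 3: forces a choice: either y = 4 or x = 3
  - x is divisible by 4: restricts x to multiples of 4

Modular obstruction: writing x = 4x', every remaining term of the linear equation is divisible by 2, so the left side is ≡ 0 (mod 2); but the right side 5 ≡ 1 (mod 2). No integers can satisfy it.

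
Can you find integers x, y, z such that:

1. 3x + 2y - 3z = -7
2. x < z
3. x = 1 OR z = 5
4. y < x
Yes

Take x = 1, y = -2, z = 2. Substituting into each constraint:
  (1) 3(1) + 2(-2) - 3(2) = -7 ✓
  (2) 1 < 2 ✓
  (3) x = 1, target 1 ✓ (first branch holds)
  (4) -2 < 1 ✓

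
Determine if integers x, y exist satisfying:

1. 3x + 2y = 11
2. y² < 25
Yes

Take x = 1, y = 4. Substituting into each constraint:
  (1) 3(1) + 2(4) = 11 ✓
  (2) y² = (4)² = 16, and 16 < 25 ✓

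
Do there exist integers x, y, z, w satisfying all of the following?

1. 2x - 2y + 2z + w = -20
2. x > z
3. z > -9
Yes

Take x = 1, y = 11, z = 0, w = 0. Substituting into each constraint:
  (1) 2(1) - 2(11) + 2(0) + 0 = -20 ✓
  (2) 1 > 0 ✓
  (3) 0 > -9 ✓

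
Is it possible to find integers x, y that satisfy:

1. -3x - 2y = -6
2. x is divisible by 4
Yes

Take x = 0, y = 3. Substituting into each constraint:
  (1) -3(0) - 2(3) = -6 ✓
  (2) 0 = 4 × 0, remainder 0 ✓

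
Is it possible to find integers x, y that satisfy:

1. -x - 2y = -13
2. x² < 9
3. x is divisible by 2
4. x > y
No

A contradictory subset is {-x - 2y = -13, x is divisible by 2}. No integer assignment can satisfy these jointly:

  - -x - 2y = -13: is a linear equation tying the variables together
  - x is divisible by 2: restricts x to multiples of 2

Modular obstruction: writing x = 2x', every remaining term of the linear equation is divisible by 2, so the left side is ≡ 0 (mod 2); but the right side -13 ≡ 1 (mod 2). No integers can satisfy it.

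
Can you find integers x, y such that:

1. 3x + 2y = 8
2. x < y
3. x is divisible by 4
Yes

Take x = 0, y = 4. Substituting into each constraint:
  (1) 3(0) + 2(4) = 8 ✓
  (2) 0 < 4 ✓
  (3) 0 = 4 × 0, remainder 0 ✓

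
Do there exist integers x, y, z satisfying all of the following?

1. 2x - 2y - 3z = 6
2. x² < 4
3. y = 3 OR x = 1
Yes

Take x = 0, y = 3, z = -4. Substituting into each constraint:
  (1) 2(0) - 2(3) - 3(-4) = 6 ✓
  (2) x² = (0)² = 0, and 0 < 4 ✓
  (3) y = 3, target 3 ✓ (first branch holds)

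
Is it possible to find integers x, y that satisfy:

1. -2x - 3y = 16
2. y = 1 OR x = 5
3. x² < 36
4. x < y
No

A contradictory subset is {-2x - 3y = 16, y = 1 OR x = 5, x < y}. No integer assignment can satisfy these jointly:

  - -2x - 3y = 16: is a linear equation tying the variables together
  - y = 1 OR x = 5: forces a choice: either y = 1 or x = 5
  - x < y: bounds one variable relative to another variable

Split on the disjunction (y = 1 OR x = 5):
  • If y = 1: with y = 1, every remaining term of the linear equation is divisible by 2, so the left side is ≡ 0 (mod 2); but the right side 19 ≡ 1 (mod 2). No integers can satisfy it.
  • If x = 5: with x = 5, every remaining term of the linear equation is divisible by 3, so the left side is ≡ 0 (mod 3); but the right side 26 ≡ 2 (mod 3). No integers can satisfy it.
Both branches are infeasible, so the system has no integer solution.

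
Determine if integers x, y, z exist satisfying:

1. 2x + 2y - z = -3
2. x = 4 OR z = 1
Yes

Take x = 4, y = -6, z = -1. Substituting into each constraint:
  (1) 2(4) + 2(-6) + 1 = -3 ✓
  (2) x = 4, target 4 ✓ (first branch holds)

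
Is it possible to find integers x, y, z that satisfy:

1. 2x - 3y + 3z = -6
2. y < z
Yes

Take x = -6, y = -2, z = 0. Substituting into each constraint:
  (1) 2(-6) - 3(-2) + 3(0) = -6 ✓
  (2) -2 < 0 ✓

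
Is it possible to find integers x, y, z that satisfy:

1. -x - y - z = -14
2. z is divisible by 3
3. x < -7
Yes

Take x = -8, y = 22, z = 0. Substituting into each constraint:
  (1) 8 + (-22) + 0 = -14 ✓
  (2) 0 = 3 × 0, remainder 0 ✓
  (3) -8 < -7 ✓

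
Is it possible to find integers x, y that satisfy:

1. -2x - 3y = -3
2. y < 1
Yes

Take x = 3, y = -1. Substituting into each constraint:
  (1) -2(3) - 3(-1) = -3 ✓
  (2) -1 < 1 ✓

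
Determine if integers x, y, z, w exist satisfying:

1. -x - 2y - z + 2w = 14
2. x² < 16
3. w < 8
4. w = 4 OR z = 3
Yes

Take x = -3, y = 0, z = 3, w = 7. Substituting into each constraint:
  (1) 3 - 2(0) + (-3) + 2(7) = 14 ✓
  (2) x² = (-3)² = 9, and 9 < 16 ✓
  (3) 7 < 8 ✓
  (4) z = 3, target 3 ✓ (second branch holds)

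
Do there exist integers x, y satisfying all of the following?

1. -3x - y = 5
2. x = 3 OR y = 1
Yes

Take x = 3, y = -14. Substituting into each constraint:
  (1) -3(3) + 14 = 5 ✓
  (2) x = 3, target 3 ✓ (first branch holds)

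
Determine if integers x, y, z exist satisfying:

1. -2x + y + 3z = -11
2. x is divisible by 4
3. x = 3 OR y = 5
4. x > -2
Yes

Take x = 20, y = 5, z = 8. Substituting into each constraint:
  (1) -2(20) + 5 + 3(8) = -11 ✓
  (2) 20 = 4 × 5, remainder 0 ✓
  (3) y = 5, target 5 ✓ (second branch holds)
  (4) 20 > -2 ✓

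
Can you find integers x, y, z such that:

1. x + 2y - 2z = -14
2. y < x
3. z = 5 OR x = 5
Yes

Take x = 0, y = -2, z = 5. Substituting into each constraint:
  (1) 0 + 2(-2) - 2(5) = -14 ✓
  (2) -2 < 0 ✓
  (3) z = 5, target 5 ✓ (first branch holds)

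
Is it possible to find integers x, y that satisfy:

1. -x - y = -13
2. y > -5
Yes

Take x = 0, y = 13. Substituting into each constraint:
  (1) 0 + (-13) = -13 ✓
  (2) 13 > -5 ✓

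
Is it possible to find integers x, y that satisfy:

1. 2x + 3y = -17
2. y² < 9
Yes

Take x = -7, y = -1. Substituting into each constraint:
  (1) 2(-7) + 3(-1) = -17 ✓
  (2) y² = (-1)² = 1, and 1 < 9 ✓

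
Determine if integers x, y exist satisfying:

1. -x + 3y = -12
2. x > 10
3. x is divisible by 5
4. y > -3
Yes

Take x = 15, y = 1. Substituting into each constraint:
  (1) (-15) + 3(1) = -12 ✓
  (2) 15 > 10 ✓
  (3) 15 = 5 × 3, remainder 0 ✓
  (4) 1 > -3 ✓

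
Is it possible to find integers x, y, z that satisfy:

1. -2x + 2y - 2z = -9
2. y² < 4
No

Even the single constraint (-2x + 2y - 2z = -9) is infeasible over the integers.

  - -2x + 2y - 2z = -9: every term on the left is divisible by 2, so the LHS ≡ 0 (mod 2), but the RHS -9 is not — no integer solution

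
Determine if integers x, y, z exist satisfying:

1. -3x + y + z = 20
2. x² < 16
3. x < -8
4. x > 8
No

A contradictory subset is {x < -8, x > 8}. No integer assignment can satisfy these jointly:

  - x < -8: bounds one variable relative to a constant
  - x > 8: bounds one variable relative to a constant

Direct contradiction: the bounds on x require x ≥ 9 and x ≤ -9 simultaneously, which is empty.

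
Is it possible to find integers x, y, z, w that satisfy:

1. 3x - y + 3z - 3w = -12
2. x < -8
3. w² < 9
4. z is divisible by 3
Yes

Take x = -9, y = -15, z = 0, w = 0. Substituting into each constraint:
  (1) 3(-9) + 15 + 3(0) - 3(0) = -12 ✓
  (2) -9 < -8 ✓
  (3) w² = (0)² = 0, and 0 < 9 ✓
  (4) 0 = 3 × 0, remainder 0 ✓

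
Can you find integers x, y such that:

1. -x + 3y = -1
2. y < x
Yes

Take x = 1, y = 0. Substituting into each constraint:
  (1) (-1) + 3(0) = -1 ✓
  (2) 0 < 1 ✓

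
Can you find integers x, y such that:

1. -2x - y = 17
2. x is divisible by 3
Yes

Take x = 0, y = -17. Substituting into each constraint:
  (1) -2(0) + 17 = 17 ✓
  (2) 0 = 3 × 0, remainder 0 ✓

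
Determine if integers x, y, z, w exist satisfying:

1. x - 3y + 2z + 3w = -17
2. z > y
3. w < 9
Yes

Take x = 0, y = 1, z = 2, w = -6. Substituting into each constraint:
  (1) 0 - 3(1) + 2(2) + 3(-6) = -17 ✓
  (2) 2 > 1 ✓
  (3) -6 < 9 ✓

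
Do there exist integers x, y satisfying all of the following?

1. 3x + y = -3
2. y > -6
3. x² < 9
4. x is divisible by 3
Yes

Take x = 0, y = -3. Substituting into each constraint:
  (1) 3(0) + (-3) = -3 ✓
  (2) -3 > -6 ✓
  (3) x² = (0)² = 0, and 0 < 9 ✓
  (4) 0 = 3 × 0, remainder 0 ✓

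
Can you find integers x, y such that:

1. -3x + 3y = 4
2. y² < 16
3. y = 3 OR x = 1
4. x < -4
No

Even the single constraint (-3x + 3y = 4) is infeasible over the integers.

  - -3x + 3y = 4: every term on the left is divisible by 3, so the LHS ≡ 0 (mod 3), but the RHS 4 is not — no integer solution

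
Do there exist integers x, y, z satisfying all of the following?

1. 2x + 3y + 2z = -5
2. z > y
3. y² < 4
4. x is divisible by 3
Yes

Take x = -6, y = 1, z = 2. Substituting into each constraint:
  (1) 2(-6) + 3(1) + 2(2) = -5 ✓
  (2) 2 > 1 ✓
  (3) y² = (1)² = 1, and 1 < 4 ✓
  (4) -6 = 3 × -2, remainder 0 ✓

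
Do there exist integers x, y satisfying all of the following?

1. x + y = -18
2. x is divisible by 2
Yes

Take x = 0, y = -18. Substituting into each constraint:
  (1) 0 + (-18) = -18 ✓
  (2) 0 = 2 × 0, remainder 0 ✓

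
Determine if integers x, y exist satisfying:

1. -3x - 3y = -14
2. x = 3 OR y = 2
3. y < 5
No

Even the single constraint (-3x - 3y = -14) is infeasible over the integers.

  - -3x - 3y = -14: every term on the left is divisible by 3, so the LHS ≡ 0 (mod 3), but the RHS -14 is not — no integer solution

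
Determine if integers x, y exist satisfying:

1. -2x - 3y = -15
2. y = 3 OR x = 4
Yes

Take x = 3, y = 3. Substituting into each constraint:
  (1) -2(3) - 3(3) = -15 ✓
  (2) y = 3, target 3 ✓ (first branch holds)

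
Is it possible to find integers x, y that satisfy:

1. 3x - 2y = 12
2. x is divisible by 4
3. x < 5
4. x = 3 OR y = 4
No

A contradictory subset is {3x - 2y = 12, x < 5, x = 3 OR y = 4}. No integer assignment can satisfy these jointly:

  - 3x - 2y = 12: is a linear equation tying the variables together
  - x < 5: bounds one variable relative to a constant
  - x = 3 OR y = 4: forces a choice: either x = 3 or y = 4

Split on the disjunction (x = 3 OR y = 4):
  • If x = 3: with x = 3, every remaining term of the linear equation is divisible by 2, so the left side is ≡ 0 (mod 2); but the right side 3 ≡ 1 (mod 2). No integers can satisfy it.
  • If y = 4: with y = 4, every remaining term of the linear equation is divisible by 3, so the left side is ≡ 0 (mod 3); but the right side 20 ≡ 2 (mod 3). No integers can satisfy it.
Both branches are infeasible, so the system has no integer solution.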